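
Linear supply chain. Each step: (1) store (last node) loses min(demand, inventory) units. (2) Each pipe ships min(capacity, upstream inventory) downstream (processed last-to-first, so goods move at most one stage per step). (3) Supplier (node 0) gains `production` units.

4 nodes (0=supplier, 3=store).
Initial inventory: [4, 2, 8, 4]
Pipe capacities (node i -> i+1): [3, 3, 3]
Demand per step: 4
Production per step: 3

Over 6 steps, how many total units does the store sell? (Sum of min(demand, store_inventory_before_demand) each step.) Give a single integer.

Step 1: sold=4 (running total=4) -> [4 3 7 3]
Step 2: sold=3 (running total=7) -> [4 3 7 3]
Step 3: sold=3 (running total=10) -> [4 3 7 3]
Step 4: sold=3 (running total=13) -> [4 3 7 3]
Step 5: sold=3 (running total=16) -> [4 3 7 3]
Step 6: sold=3 (running total=19) -> [4 3 7 3]

Answer: 19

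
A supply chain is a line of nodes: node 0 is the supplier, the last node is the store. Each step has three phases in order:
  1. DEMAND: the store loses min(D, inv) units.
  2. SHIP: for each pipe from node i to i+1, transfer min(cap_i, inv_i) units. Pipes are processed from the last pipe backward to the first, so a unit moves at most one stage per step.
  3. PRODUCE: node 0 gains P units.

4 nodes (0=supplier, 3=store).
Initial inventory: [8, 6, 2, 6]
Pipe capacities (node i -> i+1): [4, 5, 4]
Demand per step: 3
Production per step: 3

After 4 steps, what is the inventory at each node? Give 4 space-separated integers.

Step 1: demand=3,sold=3 ship[2->3]=2 ship[1->2]=5 ship[0->1]=4 prod=3 -> inv=[7 5 5 5]
Step 2: demand=3,sold=3 ship[2->3]=4 ship[1->2]=5 ship[0->1]=4 prod=3 -> inv=[6 4 6 6]
Step 3: demand=3,sold=3 ship[2->3]=4 ship[1->2]=4 ship[0->1]=4 prod=3 -> inv=[5 4 6 7]
Step 4: demand=3,sold=3 ship[2->3]=4 ship[1->2]=4 ship[0->1]=4 prod=3 -> inv=[4 4 6 8]

4 4 6 8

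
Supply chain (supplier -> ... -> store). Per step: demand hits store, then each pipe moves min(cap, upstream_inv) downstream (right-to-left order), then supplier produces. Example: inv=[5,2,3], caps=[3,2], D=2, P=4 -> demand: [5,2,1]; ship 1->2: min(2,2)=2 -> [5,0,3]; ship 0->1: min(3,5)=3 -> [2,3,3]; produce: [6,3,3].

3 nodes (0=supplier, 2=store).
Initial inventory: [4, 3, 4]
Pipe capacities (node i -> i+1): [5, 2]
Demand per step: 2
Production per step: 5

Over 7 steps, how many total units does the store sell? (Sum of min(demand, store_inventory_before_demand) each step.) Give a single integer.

Step 1: sold=2 (running total=2) -> [5 5 4]
Step 2: sold=2 (running total=4) -> [5 8 4]
Step 3: sold=2 (running total=6) -> [5 11 4]
Step 4: sold=2 (running total=8) -> [5 14 4]
Step 5: sold=2 (running total=10) -> [5 17 4]
Step 6: sold=2 (running total=12) -> [5 20 4]
Step 7: sold=2 (running total=14) -> [5 23 4]

Answer: 14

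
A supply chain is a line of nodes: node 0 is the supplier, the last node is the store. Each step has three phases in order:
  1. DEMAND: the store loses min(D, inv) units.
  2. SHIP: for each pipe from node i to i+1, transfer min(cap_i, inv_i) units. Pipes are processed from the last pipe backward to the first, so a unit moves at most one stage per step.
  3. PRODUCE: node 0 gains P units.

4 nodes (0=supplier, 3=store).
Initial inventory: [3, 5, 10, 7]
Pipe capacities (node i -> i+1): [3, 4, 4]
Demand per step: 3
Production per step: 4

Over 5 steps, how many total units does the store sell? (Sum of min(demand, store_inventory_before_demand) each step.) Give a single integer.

Answer: 15

Derivation:
Step 1: sold=3 (running total=3) -> [4 4 10 8]
Step 2: sold=3 (running total=6) -> [5 3 10 9]
Step 3: sold=3 (running total=9) -> [6 3 9 10]
Step 4: sold=3 (running total=12) -> [7 3 8 11]
Step 5: sold=3 (running total=15) -> [8 3 7 12]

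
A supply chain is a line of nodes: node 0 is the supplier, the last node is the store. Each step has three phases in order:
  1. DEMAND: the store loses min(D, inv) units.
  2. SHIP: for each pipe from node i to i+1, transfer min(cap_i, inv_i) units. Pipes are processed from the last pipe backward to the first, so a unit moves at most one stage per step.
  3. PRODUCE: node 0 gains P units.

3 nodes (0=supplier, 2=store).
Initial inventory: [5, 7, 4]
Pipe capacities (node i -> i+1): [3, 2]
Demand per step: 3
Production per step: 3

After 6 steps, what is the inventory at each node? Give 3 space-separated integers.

Step 1: demand=3,sold=3 ship[1->2]=2 ship[0->1]=3 prod=3 -> inv=[5 8 3]
Step 2: demand=3,sold=3 ship[1->2]=2 ship[0->1]=3 prod=3 -> inv=[5 9 2]
Step 3: demand=3,sold=2 ship[1->2]=2 ship[0->1]=3 prod=3 -> inv=[5 10 2]
Step 4: demand=3,sold=2 ship[1->2]=2 ship[0->1]=3 prod=3 -> inv=[5 11 2]
Step 5: demand=3,sold=2 ship[1->2]=2 ship[0->1]=3 prod=3 -> inv=[5 12 2]
Step 6: demand=3,sold=2 ship[1->2]=2 ship[0->1]=3 prod=3 -> inv=[5 13 2]

5 13 2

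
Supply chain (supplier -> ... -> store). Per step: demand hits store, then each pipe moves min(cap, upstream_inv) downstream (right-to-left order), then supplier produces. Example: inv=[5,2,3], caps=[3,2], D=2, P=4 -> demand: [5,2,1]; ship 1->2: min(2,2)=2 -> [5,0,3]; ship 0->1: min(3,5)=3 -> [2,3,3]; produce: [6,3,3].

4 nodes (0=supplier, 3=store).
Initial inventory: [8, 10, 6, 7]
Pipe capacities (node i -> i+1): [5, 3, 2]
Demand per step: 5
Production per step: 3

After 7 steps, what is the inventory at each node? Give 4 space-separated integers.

Step 1: demand=5,sold=5 ship[2->3]=2 ship[1->2]=3 ship[0->1]=5 prod=3 -> inv=[6 12 7 4]
Step 2: demand=5,sold=4 ship[2->3]=2 ship[1->2]=3 ship[0->1]=5 prod=3 -> inv=[4 14 8 2]
Step 3: demand=5,sold=2 ship[2->3]=2 ship[1->2]=3 ship[0->1]=4 prod=3 -> inv=[3 15 9 2]
Step 4: demand=5,sold=2 ship[2->3]=2 ship[1->2]=3 ship[0->1]=3 prod=3 -> inv=[3 15 10 2]
Step 5: demand=5,sold=2 ship[2->3]=2 ship[1->2]=3 ship[0->1]=3 prod=3 -> inv=[3 15 11 2]
Step 6: demand=5,sold=2 ship[2->3]=2 ship[1->2]=3 ship[0->1]=3 prod=3 -> inv=[3 15 12 2]
Step 7: demand=5,sold=2 ship[2->3]=2 ship[1->2]=3 ship[0->1]=3 prod=3 -> inv=[3 15 13 2]

3 15 13 2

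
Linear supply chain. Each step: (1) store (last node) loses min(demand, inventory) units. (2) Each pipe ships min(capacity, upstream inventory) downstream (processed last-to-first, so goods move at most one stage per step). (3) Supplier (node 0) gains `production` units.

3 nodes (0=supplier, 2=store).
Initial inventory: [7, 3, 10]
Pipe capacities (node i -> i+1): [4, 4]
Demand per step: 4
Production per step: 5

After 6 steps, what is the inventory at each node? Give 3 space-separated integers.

Step 1: demand=4,sold=4 ship[1->2]=3 ship[0->1]=4 prod=5 -> inv=[8 4 9]
Step 2: demand=4,sold=4 ship[1->2]=4 ship[0->1]=4 prod=5 -> inv=[9 4 9]
Step 3: demand=4,sold=4 ship[1->2]=4 ship[0->1]=4 prod=5 -> inv=[10 4 9]
Step 4: demand=4,sold=4 ship[1->2]=4 ship[0->1]=4 prod=5 -> inv=[11 4 9]
Step 5: demand=4,sold=4 ship[1->2]=4 ship[0->1]=4 prod=5 -> inv=[12 4 9]
Step 6: demand=4,sold=4 ship[1->2]=4 ship[0->1]=4 prod=5 -> inv=[13 4 9]

13 4 9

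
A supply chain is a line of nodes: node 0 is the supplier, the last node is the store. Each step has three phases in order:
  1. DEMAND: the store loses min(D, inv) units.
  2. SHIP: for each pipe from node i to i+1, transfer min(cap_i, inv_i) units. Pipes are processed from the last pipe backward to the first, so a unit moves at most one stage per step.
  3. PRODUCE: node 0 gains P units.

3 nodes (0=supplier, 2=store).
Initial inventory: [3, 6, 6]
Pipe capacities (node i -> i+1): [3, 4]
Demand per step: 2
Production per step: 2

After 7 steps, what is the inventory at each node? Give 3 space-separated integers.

Step 1: demand=2,sold=2 ship[1->2]=4 ship[0->1]=3 prod=2 -> inv=[2 5 8]
Step 2: demand=2,sold=2 ship[1->2]=4 ship[0->1]=2 prod=2 -> inv=[2 3 10]
Step 3: demand=2,sold=2 ship[1->2]=3 ship[0->1]=2 prod=2 -> inv=[2 2 11]
Step 4: demand=2,sold=2 ship[1->2]=2 ship[0->1]=2 prod=2 -> inv=[2 2 11]
Step 5: demand=2,sold=2 ship[1->2]=2 ship[0->1]=2 prod=2 -> inv=[2 2 11]
Step 6: demand=2,sold=2 ship[1->2]=2 ship[0->1]=2 prod=2 -> inv=[2 2 11]
Step 7: demand=2,sold=2 ship[1->2]=2 ship[0->1]=2 prod=2 -> inv=[2 2 11]

2 2 11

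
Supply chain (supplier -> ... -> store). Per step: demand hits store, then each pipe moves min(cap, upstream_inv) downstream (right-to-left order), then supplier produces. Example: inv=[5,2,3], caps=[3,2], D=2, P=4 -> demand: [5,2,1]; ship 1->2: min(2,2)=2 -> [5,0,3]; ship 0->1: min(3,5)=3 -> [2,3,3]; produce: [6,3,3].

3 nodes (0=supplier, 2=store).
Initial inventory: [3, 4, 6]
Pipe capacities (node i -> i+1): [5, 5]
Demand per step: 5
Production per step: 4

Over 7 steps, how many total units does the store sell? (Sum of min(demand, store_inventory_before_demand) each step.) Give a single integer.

Step 1: sold=5 (running total=5) -> [4 3 5]
Step 2: sold=5 (running total=10) -> [4 4 3]
Step 3: sold=3 (running total=13) -> [4 4 4]
Step 4: sold=4 (running total=17) -> [4 4 4]
Step 5: sold=4 (running total=21) -> [4 4 4]
Step 6: sold=4 (running total=25) -> [4 4 4]
Step 7: sold=4 (running total=29) -> [4 4 4]

Answer: 29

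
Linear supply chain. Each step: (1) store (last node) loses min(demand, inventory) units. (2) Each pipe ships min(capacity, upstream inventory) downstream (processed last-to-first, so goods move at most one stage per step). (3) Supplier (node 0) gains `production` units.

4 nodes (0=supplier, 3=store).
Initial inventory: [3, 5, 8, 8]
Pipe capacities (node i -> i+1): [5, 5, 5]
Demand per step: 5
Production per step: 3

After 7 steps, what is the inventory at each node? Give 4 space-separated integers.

Step 1: demand=5,sold=5 ship[2->3]=5 ship[1->2]=5 ship[0->1]=3 prod=3 -> inv=[3 3 8 8]
Step 2: demand=5,sold=5 ship[2->3]=5 ship[1->2]=3 ship[0->1]=3 prod=3 -> inv=[3 3 6 8]
Step 3: demand=5,sold=5 ship[2->3]=5 ship[1->2]=3 ship[0->1]=3 prod=3 -> inv=[3 3 4 8]
Step 4: demand=5,sold=5 ship[2->3]=4 ship[1->2]=3 ship[0->1]=3 prod=3 -> inv=[3 3 3 7]
Step 5: demand=5,sold=5 ship[2->3]=3 ship[1->2]=3 ship[0->1]=3 prod=3 -> inv=[3 3 3 5]
Step 6: demand=5,sold=5 ship[2->3]=3 ship[1->2]=3 ship[0->1]=3 prod=3 -> inv=[3 3 3 3]
Step 7: demand=5,sold=3 ship[2->3]=3 ship[1->2]=3 ship[0->1]=3 prod=3 -> inv=[3 3 3 3]

3 3 3 3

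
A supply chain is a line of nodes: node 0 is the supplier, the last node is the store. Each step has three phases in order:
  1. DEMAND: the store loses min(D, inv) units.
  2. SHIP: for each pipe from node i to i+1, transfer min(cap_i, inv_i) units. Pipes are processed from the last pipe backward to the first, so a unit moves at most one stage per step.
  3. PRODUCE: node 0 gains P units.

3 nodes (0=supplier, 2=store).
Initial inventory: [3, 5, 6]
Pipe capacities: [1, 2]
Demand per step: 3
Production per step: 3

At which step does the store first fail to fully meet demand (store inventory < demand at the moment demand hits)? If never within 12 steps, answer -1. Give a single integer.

Step 1: demand=3,sold=3 ship[1->2]=2 ship[0->1]=1 prod=3 -> [5 4 5]
Step 2: demand=3,sold=3 ship[1->2]=2 ship[0->1]=1 prod=3 -> [7 3 4]
Step 3: demand=3,sold=3 ship[1->2]=2 ship[0->1]=1 prod=3 -> [9 2 3]
Step 4: demand=3,sold=3 ship[1->2]=2 ship[0->1]=1 prod=3 -> [11 1 2]
Step 5: demand=3,sold=2 ship[1->2]=1 ship[0->1]=1 prod=3 -> [13 1 1]
Step 6: demand=3,sold=1 ship[1->2]=1 ship[0->1]=1 prod=3 -> [15 1 1]
Step 7: demand=3,sold=1 ship[1->2]=1 ship[0->1]=1 prod=3 -> [17 1 1]
Step 8: demand=3,sold=1 ship[1->2]=1 ship[0->1]=1 prod=3 -> [19 1 1]
Step 9: demand=3,sold=1 ship[1->2]=1 ship[0->1]=1 prod=3 -> [21 1 1]
Step 10: demand=3,sold=1 ship[1->2]=1 ship[0->1]=1 prod=3 -> [23 1 1]
Step 11: demand=3,sold=1 ship[1->2]=1 ship[0->1]=1 prod=3 -> [25 1 1]
Step 12: demand=3,sold=1 ship[1->2]=1 ship[0->1]=1 prod=3 -> [27 1 1]
First stockout at step 5

5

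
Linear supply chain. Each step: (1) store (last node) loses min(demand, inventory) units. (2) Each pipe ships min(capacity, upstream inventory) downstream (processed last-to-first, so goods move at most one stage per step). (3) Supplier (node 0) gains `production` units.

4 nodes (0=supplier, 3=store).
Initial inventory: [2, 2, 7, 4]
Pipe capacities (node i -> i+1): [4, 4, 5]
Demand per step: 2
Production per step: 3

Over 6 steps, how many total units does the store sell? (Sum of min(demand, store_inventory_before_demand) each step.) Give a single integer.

Step 1: sold=2 (running total=2) -> [3 2 4 7]
Step 2: sold=2 (running total=4) -> [3 3 2 9]
Step 3: sold=2 (running total=6) -> [3 3 3 9]
Step 4: sold=2 (running total=8) -> [3 3 3 10]
Step 5: sold=2 (running total=10) -> [3 3 3 11]
Step 6: sold=2 (running total=12) -> [3 3 3 12]

Answer: 12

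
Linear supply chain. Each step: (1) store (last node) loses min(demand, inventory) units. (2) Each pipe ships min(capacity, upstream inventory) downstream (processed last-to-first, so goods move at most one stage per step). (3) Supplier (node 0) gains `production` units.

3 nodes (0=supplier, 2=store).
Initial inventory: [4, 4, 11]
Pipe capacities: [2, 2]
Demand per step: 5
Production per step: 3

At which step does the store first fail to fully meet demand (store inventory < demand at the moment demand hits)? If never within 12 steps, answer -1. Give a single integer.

Step 1: demand=5,sold=5 ship[1->2]=2 ship[0->1]=2 prod=3 -> [5 4 8]
Step 2: demand=5,sold=5 ship[1->2]=2 ship[0->1]=2 prod=3 -> [6 4 5]
Step 3: demand=5,sold=5 ship[1->2]=2 ship[0->1]=2 prod=3 -> [7 4 2]
Step 4: demand=5,sold=2 ship[1->2]=2 ship[0->1]=2 prod=3 -> [8 4 2]
Step 5: demand=5,sold=2 ship[1->2]=2 ship[0->1]=2 prod=3 -> [9 4 2]
Step 6: demand=5,sold=2 ship[1->2]=2 ship[0->1]=2 prod=3 -> [10 4 2]
Step 7: demand=5,sold=2 ship[1->2]=2 ship[0->1]=2 prod=3 -> [11 4 2]
Step 8: demand=5,sold=2 ship[1->2]=2 ship[0->1]=2 prod=3 -> [12 4 2]
Step 9: demand=5,sold=2 ship[1->2]=2 ship[0->1]=2 prod=3 -> [13 4 2]
Step 10: demand=5,sold=2 ship[1->2]=2 ship[0->1]=2 prod=3 -> [14 4 2]
Step 11: demand=5,sold=2 ship[1->2]=2 ship[0->1]=2 prod=3 -> [15 4 2]
Step 12: demand=5,sold=2 ship[1->2]=2 ship[0->1]=2 prod=3 -> [16 4 2]
First stockout at step 4

4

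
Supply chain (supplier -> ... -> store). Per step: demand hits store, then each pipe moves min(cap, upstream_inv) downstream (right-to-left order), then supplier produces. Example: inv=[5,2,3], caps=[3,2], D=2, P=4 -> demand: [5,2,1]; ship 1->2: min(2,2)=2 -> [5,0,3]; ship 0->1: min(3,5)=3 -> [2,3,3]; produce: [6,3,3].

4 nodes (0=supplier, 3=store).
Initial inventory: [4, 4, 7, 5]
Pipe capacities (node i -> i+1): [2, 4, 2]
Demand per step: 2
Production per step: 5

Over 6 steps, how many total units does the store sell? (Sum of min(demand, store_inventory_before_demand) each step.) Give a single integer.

Step 1: sold=2 (running total=2) -> [7 2 9 5]
Step 2: sold=2 (running total=4) -> [10 2 9 5]
Step 3: sold=2 (running total=6) -> [13 2 9 5]
Step 4: sold=2 (running total=8) -> [16 2 9 5]
Step 5: sold=2 (running total=10) -> [19 2 9 5]
Step 6: sold=2 (running total=12) -> [22 2 9 5]

Answer: 12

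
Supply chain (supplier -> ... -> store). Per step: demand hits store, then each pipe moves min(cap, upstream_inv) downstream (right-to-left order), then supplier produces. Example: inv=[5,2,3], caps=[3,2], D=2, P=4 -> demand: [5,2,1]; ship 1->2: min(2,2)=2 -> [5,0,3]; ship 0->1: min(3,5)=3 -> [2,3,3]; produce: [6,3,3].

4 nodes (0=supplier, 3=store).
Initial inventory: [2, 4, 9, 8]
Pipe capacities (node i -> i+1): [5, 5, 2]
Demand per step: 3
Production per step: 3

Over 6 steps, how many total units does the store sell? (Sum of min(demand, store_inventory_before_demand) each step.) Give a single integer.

Step 1: sold=3 (running total=3) -> [3 2 11 7]
Step 2: sold=3 (running total=6) -> [3 3 11 6]
Step 3: sold=3 (running total=9) -> [3 3 12 5]
Step 4: sold=3 (running total=12) -> [3 3 13 4]
Step 5: sold=3 (running total=15) -> [3 3 14 3]
Step 6: sold=3 (running total=18) -> [3 3 15 2]

Answer: 18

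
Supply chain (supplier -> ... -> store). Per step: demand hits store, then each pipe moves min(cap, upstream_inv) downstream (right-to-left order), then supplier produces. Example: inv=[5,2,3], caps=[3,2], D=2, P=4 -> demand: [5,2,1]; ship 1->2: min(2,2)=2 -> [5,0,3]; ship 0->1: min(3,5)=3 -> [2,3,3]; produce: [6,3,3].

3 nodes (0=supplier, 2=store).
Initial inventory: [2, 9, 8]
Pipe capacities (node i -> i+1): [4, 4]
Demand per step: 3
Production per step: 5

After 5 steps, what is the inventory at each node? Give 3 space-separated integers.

Step 1: demand=3,sold=3 ship[1->2]=4 ship[0->1]=2 prod=5 -> inv=[5 7 9]
Step 2: demand=3,sold=3 ship[1->2]=4 ship[0->1]=4 prod=5 -> inv=[6 7 10]
Step 3: demand=3,sold=3 ship[1->2]=4 ship[0->1]=4 prod=5 -> inv=[7 7 11]
Step 4: demand=3,sold=3 ship[1->2]=4 ship[0->1]=4 prod=5 -> inv=[8 7 12]
Step 5: demand=3,sold=3 ship[1->2]=4 ship[0->1]=4 prod=5 -> inv=[9 7 13]

9 7 13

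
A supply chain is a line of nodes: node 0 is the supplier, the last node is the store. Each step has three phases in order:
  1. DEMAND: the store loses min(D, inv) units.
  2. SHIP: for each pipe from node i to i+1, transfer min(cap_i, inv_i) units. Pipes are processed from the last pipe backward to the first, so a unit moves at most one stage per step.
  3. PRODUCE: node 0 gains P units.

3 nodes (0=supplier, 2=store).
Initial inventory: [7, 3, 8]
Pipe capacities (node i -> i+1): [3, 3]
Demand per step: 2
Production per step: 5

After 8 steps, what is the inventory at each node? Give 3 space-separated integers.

Step 1: demand=2,sold=2 ship[1->2]=3 ship[0->1]=3 prod=5 -> inv=[9 3 9]
Step 2: demand=2,sold=2 ship[1->2]=3 ship[0->1]=3 prod=5 -> inv=[11 3 10]
Step 3: demand=2,sold=2 ship[1->2]=3 ship[0->1]=3 prod=5 -> inv=[13 3 11]
Step 4: demand=2,sold=2 ship[1->2]=3 ship[0->1]=3 prod=5 -> inv=[15 3 12]
Step 5: demand=2,sold=2 ship[1->2]=3 ship[0->1]=3 prod=5 -> inv=[17 3 13]
Step 6: demand=2,sold=2 ship[1->2]=3 ship[0->1]=3 prod=5 -> inv=[19 3 14]
Step 7: demand=2,sold=2 ship[1->2]=3 ship[0->1]=3 prod=5 -> inv=[21 3 15]
Step 8: demand=2,sold=2 ship[1->2]=3 ship[0->1]=3 prod=5 -> inv=[23 3 16]

23 3 16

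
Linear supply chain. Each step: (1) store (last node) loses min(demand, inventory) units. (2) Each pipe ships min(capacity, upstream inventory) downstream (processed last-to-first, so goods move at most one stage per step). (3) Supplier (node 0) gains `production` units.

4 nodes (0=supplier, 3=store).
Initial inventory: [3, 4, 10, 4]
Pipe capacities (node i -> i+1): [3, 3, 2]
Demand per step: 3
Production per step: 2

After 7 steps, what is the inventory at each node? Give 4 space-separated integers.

Step 1: demand=3,sold=3 ship[2->3]=2 ship[1->2]=3 ship[0->1]=3 prod=2 -> inv=[2 4 11 3]
Step 2: demand=3,sold=3 ship[2->3]=2 ship[1->2]=3 ship[0->1]=2 prod=2 -> inv=[2 3 12 2]
Step 3: demand=3,sold=2 ship[2->3]=2 ship[1->2]=3 ship[0->1]=2 prod=2 -> inv=[2 2 13 2]
Step 4: demand=3,sold=2 ship[2->3]=2 ship[1->2]=2 ship[0->1]=2 prod=2 -> inv=[2 2 13 2]
Step 5: demand=3,sold=2 ship[2->3]=2 ship[1->2]=2 ship[0->1]=2 prod=2 -> inv=[2 2 13 2]
Step 6: demand=3,sold=2 ship[2->3]=2 ship[1->2]=2 ship[0->1]=2 prod=2 -> inv=[2 2 13 2]
Step 7: demand=3,sold=2 ship[2->3]=2 ship[1->2]=2 ship[0->1]=2 prod=2 -> inv=[2 2 13 2]

2 2 13 2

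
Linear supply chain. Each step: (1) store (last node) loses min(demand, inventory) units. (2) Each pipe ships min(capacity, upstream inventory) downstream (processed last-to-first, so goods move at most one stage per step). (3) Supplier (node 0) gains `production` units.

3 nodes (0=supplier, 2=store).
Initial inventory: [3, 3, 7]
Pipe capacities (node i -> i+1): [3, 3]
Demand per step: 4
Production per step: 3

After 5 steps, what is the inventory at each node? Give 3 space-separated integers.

Step 1: demand=4,sold=4 ship[1->2]=3 ship[0->1]=3 prod=3 -> inv=[3 3 6]
Step 2: demand=4,sold=4 ship[1->2]=3 ship[0->1]=3 prod=3 -> inv=[3 3 5]
Step 3: demand=4,sold=4 ship[1->2]=3 ship[0->1]=3 prod=3 -> inv=[3 3 4]
Step 4: demand=4,sold=4 ship[1->2]=3 ship[0->1]=3 prod=3 -> inv=[3 3 3]
Step 5: demand=4,sold=3 ship[1->2]=3 ship[0->1]=3 prod=3 -> inv=[3 3 3]

3 3 3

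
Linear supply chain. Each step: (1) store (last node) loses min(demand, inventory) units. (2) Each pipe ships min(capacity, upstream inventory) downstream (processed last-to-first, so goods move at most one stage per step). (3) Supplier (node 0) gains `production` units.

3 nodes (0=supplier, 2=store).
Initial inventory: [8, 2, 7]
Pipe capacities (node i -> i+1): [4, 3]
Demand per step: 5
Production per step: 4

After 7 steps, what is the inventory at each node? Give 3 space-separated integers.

Step 1: demand=5,sold=5 ship[1->2]=2 ship[0->1]=4 prod=4 -> inv=[8 4 4]
Step 2: demand=5,sold=4 ship[1->2]=3 ship[0->1]=4 prod=4 -> inv=[8 5 3]
Step 3: demand=5,sold=3 ship[1->2]=3 ship[0->1]=4 prod=4 -> inv=[8 6 3]
Step 4: demand=5,sold=3 ship[1->2]=3 ship[0->1]=4 prod=4 -> inv=[8 7 3]
Step 5: demand=5,sold=3 ship[1->2]=3 ship[0->1]=4 prod=4 -> inv=[8 8 3]
Step 6: demand=5,sold=3 ship[1->2]=3 ship[0->1]=4 prod=4 -> inv=[8 9 3]
Step 7: demand=5,sold=3 ship[1->2]=3 ship[0->1]=4 prod=4 -> inv=[8 10 3]

8 10 3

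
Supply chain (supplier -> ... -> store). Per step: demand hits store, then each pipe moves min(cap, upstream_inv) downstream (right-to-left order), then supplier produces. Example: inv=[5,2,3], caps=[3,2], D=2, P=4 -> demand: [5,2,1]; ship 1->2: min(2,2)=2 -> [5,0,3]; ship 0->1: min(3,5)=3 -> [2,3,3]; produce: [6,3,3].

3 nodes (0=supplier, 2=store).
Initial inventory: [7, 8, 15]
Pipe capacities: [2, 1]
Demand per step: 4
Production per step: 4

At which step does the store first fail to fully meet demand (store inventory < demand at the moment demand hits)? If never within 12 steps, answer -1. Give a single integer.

Step 1: demand=4,sold=4 ship[1->2]=1 ship[0->1]=2 prod=4 -> [9 9 12]
Step 2: demand=4,sold=4 ship[1->2]=1 ship[0->1]=2 prod=4 -> [11 10 9]
Step 3: demand=4,sold=4 ship[1->2]=1 ship[0->1]=2 prod=4 -> [13 11 6]
Step 4: demand=4,sold=4 ship[1->2]=1 ship[0->1]=2 prod=4 -> [15 12 3]
Step 5: demand=4,sold=3 ship[1->2]=1 ship[0->1]=2 prod=4 -> [17 13 1]
Step 6: demand=4,sold=1 ship[1->2]=1 ship[0->1]=2 prod=4 -> [19 14 1]
Step 7: demand=4,sold=1 ship[1->2]=1 ship[0->1]=2 prod=4 -> [21 15 1]
Step 8: demand=4,sold=1 ship[1->2]=1 ship[0->1]=2 prod=4 -> [23 16 1]
Step 9: demand=4,sold=1 ship[1->2]=1 ship[0->1]=2 prod=4 -> [25 17 1]
Step 10: demand=4,sold=1 ship[1->2]=1 ship[0->1]=2 prod=4 -> [27 18 1]
Step 11: demand=4,sold=1 ship[1->2]=1 ship[0->1]=2 prod=4 -> [29 19 1]
Step 12: demand=4,sold=1 ship[1->2]=1 ship[0->1]=2 prod=4 -> [31 20 1]
First stockout at step 5

5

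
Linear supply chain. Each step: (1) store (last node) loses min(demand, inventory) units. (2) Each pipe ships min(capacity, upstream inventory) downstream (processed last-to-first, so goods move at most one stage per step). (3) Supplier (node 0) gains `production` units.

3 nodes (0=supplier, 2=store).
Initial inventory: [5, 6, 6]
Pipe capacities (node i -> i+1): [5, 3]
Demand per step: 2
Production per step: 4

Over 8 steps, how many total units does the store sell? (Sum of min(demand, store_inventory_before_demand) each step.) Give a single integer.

Answer: 16

Derivation:
Step 1: sold=2 (running total=2) -> [4 8 7]
Step 2: sold=2 (running total=4) -> [4 9 8]
Step 3: sold=2 (running total=6) -> [4 10 9]
Step 4: sold=2 (running total=8) -> [4 11 10]
Step 5: sold=2 (running total=10) -> [4 12 11]
Step 6: sold=2 (running total=12) -> [4 13 12]
Step 7: sold=2 (running total=14) -> [4 14 13]
Step 8: sold=2 (running total=16) -> [4 15 14]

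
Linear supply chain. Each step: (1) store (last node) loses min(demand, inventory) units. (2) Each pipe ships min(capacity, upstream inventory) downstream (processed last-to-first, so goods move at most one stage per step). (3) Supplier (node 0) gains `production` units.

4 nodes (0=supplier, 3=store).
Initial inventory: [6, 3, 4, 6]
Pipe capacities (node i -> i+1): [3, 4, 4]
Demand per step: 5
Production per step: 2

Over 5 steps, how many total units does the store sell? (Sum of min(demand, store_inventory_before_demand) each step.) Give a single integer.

Step 1: sold=5 (running total=5) -> [5 3 3 5]
Step 2: sold=5 (running total=10) -> [4 3 3 3]
Step 3: sold=3 (running total=13) -> [3 3 3 3]
Step 4: sold=3 (running total=16) -> [2 3 3 3]
Step 5: sold=3 (running total=19) -> [2 2 3 3]

Answer: 19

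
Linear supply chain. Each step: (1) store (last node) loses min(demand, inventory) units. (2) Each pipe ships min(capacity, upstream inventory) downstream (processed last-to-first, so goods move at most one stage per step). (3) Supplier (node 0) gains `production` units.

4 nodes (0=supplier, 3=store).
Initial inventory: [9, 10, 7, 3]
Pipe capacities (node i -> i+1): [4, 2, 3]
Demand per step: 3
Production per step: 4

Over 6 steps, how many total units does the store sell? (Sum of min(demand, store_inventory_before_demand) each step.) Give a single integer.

Answer: 18

Derivation:
Step 1: sold=3 (running total=3) -> [9 12 6 3]
Step 2: sold=3 (running total=6) -> [9 14 5 3]
Step 3: sold=3 (running total=9) -> [9 16 4 3]
Step 4: sold=3 (running total=12) -> [9 18 3 3]
Step 5: sold=3 (running total=15) -> [9 20 2 3]
Step 6: sold=3 (running total=18) -> [9 22 2 2]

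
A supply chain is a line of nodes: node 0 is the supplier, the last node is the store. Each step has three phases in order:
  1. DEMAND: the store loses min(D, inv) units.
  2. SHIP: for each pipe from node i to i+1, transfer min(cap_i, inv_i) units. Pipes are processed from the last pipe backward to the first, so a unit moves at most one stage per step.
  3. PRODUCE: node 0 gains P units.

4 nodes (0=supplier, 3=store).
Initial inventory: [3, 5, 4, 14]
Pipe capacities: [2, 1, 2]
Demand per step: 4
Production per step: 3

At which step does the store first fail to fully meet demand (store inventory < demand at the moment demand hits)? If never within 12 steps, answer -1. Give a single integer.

Step 1: demand=4,sold=4 ship[2->3]=2 ship[1->2]=1 ship[0->1]=2 prod=3 -> [4 6 3 12]
Step 2: demand=4,sold=4 ship[2->3]=2 ship[1->2]=1 ship[0->1]=2 prod=3 -> [5 7 2 10]
Step 3: demand=4,sold=4 ship[2->3]=2 ship[1->2]=1 ship[0->1]=2 prod=3 -> [6 8 1 8]
Step 4: demand=4,sold=4 ship[2->3]=1 ship[1->2]=1 ship[0->1]=2 prod=3 -> [7 9 1 5]
Step 5: demand=4,sold=4 ship[2->3]=1 ship[1->2]=1 ship[0->1]=2 prod=3 -> [8 10 1 2]
Step 6: demand=4,sold=2 ship[2->3]=1 ship[1->2]=1 ship[0->1]=2 prod=3 -> [9 11 1 1]
Step 7: demand=4,sold=1 ship[2->3]=1 ship[1->2]=1 ship[0->1]=2 prod=3 -> [10 12 1 1]
Step 8: demand=4,sold=1 ship[2->3]=1 ship[1->2]=1 ship[0->1]=2 prod=3 -> [11 13 1 1]
Step 9: demand=4,sold=1 ship[2->3]=1 ship[1->2]=1 ship[0->1]=2 prod=3 -> [12 14 1 1]
Step 10: demand=4,sold=1 ship[2->3]=1 ship[1->2]=1 ship[0->1]=2 prod=3 -> [13 15 1 1]
Step 11: demand=4,sold=1 ship[2->3]=1 ship[1->2]=1 ship[0->1]=2 prod=3 -> [14 16 1 1]
Step 12: demand=4,sold=1 ship[2->3]=1 ship[1->2]=1 ship[0->1]=2 prod=3 -> [15 17 1 1]
First stockout at step 6

6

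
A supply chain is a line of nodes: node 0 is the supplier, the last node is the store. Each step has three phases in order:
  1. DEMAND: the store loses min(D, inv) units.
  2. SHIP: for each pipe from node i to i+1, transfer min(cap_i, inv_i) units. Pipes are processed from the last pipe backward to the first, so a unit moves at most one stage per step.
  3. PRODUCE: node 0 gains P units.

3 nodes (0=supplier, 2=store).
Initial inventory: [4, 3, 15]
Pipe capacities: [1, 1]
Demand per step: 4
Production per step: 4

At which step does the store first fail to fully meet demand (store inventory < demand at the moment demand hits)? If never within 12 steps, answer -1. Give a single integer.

Step 1: demand=4,sold=4 ship[1->2]=1 ship[0->1]=1 prod=4 -> [7 3 12]
Step 2: demand=4,sold=4 ship[1->2]=1 ship[0->1]=1 prod=4 -> [10 3 9]
Step 3: demand=4,sold=4 ship[1->2]=1 ship[0->1]=1 prod=4 -> [13 3 6]
Step 4: demand=4,sold=4 ship[1->2]=1 ship[0->1]=1 prod=4 -> [16 3 3]
Step 5: demand=4,sold=3 ship[1->2]=1 ship[0->1]=1 prod=4 -> [19 3 1]
Step 6: demand=4,sold=1 ship[1->2]=1 ship[0->1]=1 prod=4 -> [22 3 1]
Step 7: demand=4,sold=1 ship[1->2]=1 ship[0->1]=1 prod=4 -> [25 3 1]
Step 8: demand=4,sold=1 ship[1->2]=1 ship[0->1]=1 prod=4 -> [28 3 1]
Step 9: demand=4,sold=1 ship[1->2]=1 ship[0->1]=1 prod=4 -> [31 3 1]
Step 10: demand=4,sold=1 ship[1->2]=1 ship[0->1]=1 prod=4 -> [34 3 1]
Step 11: demand=4,sold=1 ship[1->2]=1 ship[0->1]=1 prod=4 -> [37 3 1]
Step 12: demand=4,sold=1 ship[1->2]=1 ship[0->1]=1 prod=4 -> [40 3 1]
First stockout at step 5

5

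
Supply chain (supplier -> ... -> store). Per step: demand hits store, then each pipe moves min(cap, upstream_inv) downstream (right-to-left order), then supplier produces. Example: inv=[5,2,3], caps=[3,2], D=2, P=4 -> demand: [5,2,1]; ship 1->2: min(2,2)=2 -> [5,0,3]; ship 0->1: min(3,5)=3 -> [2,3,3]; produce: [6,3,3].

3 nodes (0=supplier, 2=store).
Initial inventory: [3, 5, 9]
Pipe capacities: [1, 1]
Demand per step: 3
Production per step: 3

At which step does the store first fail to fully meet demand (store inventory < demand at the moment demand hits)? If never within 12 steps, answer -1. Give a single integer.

Step 1: demand=3,sold=3 ship[1->2]=1 ship[0->1]=1 prod=3 -> [5 5 7]
Step 2: demand=3,sold=3 ship[1->2]=1 ship[0->1]=1 prod=3 -> [7 5 5]
Step 3: demand=3,sold=3 ship[1->2]=1 ship[0->1]=1 prod=3 -> [9 5 3]
Step 4: demand=3,sold=3 ship[1->2]=1 ship[0->1]=1 prod=3 -> [11 5 1]
Step 5: demand=3,sold=1 ship[1->2]=1 ship[0->1]=1 prod=3 -> [13 5 1]
Step 6: demand=3,sold=1 ship[1->2]=1 ship[0->1]=1 prod=3 -> [15 5 1]
Step 7: demand=3,sold=1 ship[1->2]=1 ship[0->1]=1 prod=3 -> [17 5 1]
Step 8: demand=3,sold=1 ship[1->2]=1 ship[0->1]=1 prod=3 -> [19 5 1]
Step 9: demand=3,sold=1 ship[1->2]=1 ship[0->1]=1 prod=3 -> [21 5 1]
Step 10: demand=3,sold=1 ship[1->2]=1 ship[0->1]=1 prod=3 -> [23 5 1]
Step 11: demand=3,sold=1 ship[1->2]=1 ship[0->1]=1 prod=3 -> [25 5 1]
Step 12: demand=3,sold=1 ship[1->2]=1 ship[0->1]=1 prod=3 -> [27 5 1]
First stockout at step 5

5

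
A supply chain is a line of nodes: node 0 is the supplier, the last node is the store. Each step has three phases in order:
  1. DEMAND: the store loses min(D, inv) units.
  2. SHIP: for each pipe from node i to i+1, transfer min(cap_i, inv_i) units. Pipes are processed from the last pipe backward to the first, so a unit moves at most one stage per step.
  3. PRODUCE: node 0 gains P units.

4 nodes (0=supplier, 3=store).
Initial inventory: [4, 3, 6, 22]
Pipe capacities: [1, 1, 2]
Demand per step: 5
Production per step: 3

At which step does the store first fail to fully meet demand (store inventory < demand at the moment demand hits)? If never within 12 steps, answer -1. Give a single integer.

Step 1: demand=5,sold=5 ship[2->3]=2 ship[1->2]=1 ship[0->1]=1 prod=3 -> [6 3 5 19]
Step 2: demand=5,sold=5 ship[2->3]=2 ship[1->2]=1 ship[0->1]=1 prod=3 -> [8 3 4 16]
Step 3: demand=5,sold=5 ship[2->3]=2 ship[1->2]=1 ship[0->1]=1 prod=3 -> [10 3 3 13]
Step 4: demand=5,sold=5 ship[2->3]=2 ship[1->2]=1 ship[0->1]=1 prod=3 -> [12 3 2 10]
Step 5: demand=5,sold=5 ship[2->3]=2 ship[1->2]=1 ship[0->1]=1 prod=3 -> [14 3 1 7]
Step 6: demand=5,sold=5 ship[2->3]=1 ship[1->2]=1 ship[0->1]=1 prod=3 -> [16 3 1 3]
Step 7: demand=5,sold=3 ship[2->3]=1 ship[1->2]=1 ship[0->1]=1 prod=3 -> [18 3 1 1]
Step 8: demand=5,sold=1 ship[2->3]=1 ship[1->2]=1 ship[0->1]=1 prod=3 -> [20 3 1 1]
Step 9: demand=5,sold=1 ship[2->3]=1 ship[1->2]=1 ship[0->1]=1 prod=3 -> [22 3 1 1]
Step 10: demand=5,sold=1 ship[2->3]=1 ship[1->2]=1 ship[0->1]=1 prod=3 -> [24 3 1 1]
Step 11: demand=5,sold=1 ship[2->3]=1 ship[1->2]=1 ship[0->1]=1 prod=3 -> [26 3 1 1]
Step 12: demand=5,sold=1 ship[2->3]=1 ship[1->2]=1 ship[0->1]=1 prod=3 -> [28 3 1 1]
First stockout at step 7

7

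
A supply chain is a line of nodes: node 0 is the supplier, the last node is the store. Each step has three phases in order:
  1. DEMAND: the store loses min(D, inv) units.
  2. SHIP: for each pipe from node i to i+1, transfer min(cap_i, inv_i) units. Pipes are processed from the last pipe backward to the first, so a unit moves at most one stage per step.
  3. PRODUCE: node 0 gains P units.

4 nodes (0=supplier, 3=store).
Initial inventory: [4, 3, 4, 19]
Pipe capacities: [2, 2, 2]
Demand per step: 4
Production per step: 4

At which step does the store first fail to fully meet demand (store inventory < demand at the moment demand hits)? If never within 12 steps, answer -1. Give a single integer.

Step 1: demand=4,sold=4 ship[2->3]=2 ship[1->2]=2 ship[0->1]=2 prod=4 -> [6 3 4 17]
Step 2: demand=4,sold=4 ship[2->3]=2 ship[1->2]=2 ship[0->1]=2 prod=4 -> [8 3 4 15]
Step 3: demand=4,sold=4 ship[2->3]=2 ship[1->2]=2 ship[0->1]=2 prod=4 -> [10 3 4 13]
Step 4: demand=4,sold=4 ship[2->3]=2 ship[1->2]=2 ship[0->1]=2 prod=4 -> [12 3 4 11]
Step 5: demand=4,sold=4 ship[2->3]=2 ship[1->2]=2 ship[0->1]=2 prod=4 -> [14 3 4 9]
Step 6: demand=4,sold=4 ship[2->3]=2 ship[1->2]=2 ship[0->1]=2 prod=4 -> [16 3 4 7]
Step 7: demand=4,sold=4 ship[2->3]=2 ship[1->2]=2 ship[0->1]=2 prod=4 -> [18 3 4 5]
Step 8: demand=4,sold=4 ship[2->3]=2 ship[1->2]=2 ship[0->1]=2 prod=4 -> [20 3 4 3]
Step 9: demand=4,sold=3 ship[2->3]=2 ship[1->2]=2 ship[0->1]=2 prod=4 -> [22 3 4 2]
Step 10: demand=4,sold=2 ship[2->3]=2 ship[1->2]=2 ship[0->1]=2 prod=4 -> [24 3 4 2]
Step 11: demand=4,sold=2 ship[2->3]=2 ship[1->2]=2 ship[0->1]=2 prod=4 -> [26 3 4 2]
Step 12: demand=4,sold=2 ship[2->3]=2 ship[1->2]=2 ship[0->1]=2 prod=4 -> [28 3 4 2]
First stockout at step 9

9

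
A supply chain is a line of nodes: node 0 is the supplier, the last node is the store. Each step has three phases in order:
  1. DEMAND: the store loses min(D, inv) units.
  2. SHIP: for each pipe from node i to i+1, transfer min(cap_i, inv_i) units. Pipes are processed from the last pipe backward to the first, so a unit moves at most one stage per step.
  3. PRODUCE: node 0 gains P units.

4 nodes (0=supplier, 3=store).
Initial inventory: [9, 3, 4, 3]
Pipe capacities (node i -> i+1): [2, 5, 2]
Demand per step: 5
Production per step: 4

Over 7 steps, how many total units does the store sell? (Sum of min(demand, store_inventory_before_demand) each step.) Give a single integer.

Answer: 15

Derivation:
Step 1: sold=3 (running total=3) -> [11 2 5 2]
Step 2: sold=2 (running total=5) -> [13 2 5 2]
Step 3: sold=2 (running total=7) -> [15 2 5 2]
Step 4: sold=2 (running total=9) -> [17 2 5 2]
Step 5: sold=2 (running total=11) -> [19 2 5 2]
Step 6: sold=2 (running total=13) -> [21 2 5 2]
Step 7: sold=2 (running total=15) -> [23 2 5 2]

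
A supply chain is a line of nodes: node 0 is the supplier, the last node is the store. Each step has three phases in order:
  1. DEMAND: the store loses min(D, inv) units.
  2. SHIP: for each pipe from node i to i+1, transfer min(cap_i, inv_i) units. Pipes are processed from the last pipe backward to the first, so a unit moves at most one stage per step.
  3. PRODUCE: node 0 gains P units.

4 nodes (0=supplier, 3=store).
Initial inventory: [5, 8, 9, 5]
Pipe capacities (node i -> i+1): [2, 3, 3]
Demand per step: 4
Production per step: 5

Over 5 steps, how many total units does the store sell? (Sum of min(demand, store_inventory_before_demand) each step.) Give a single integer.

Answer: 17

Derivation:
Step 1: sold=4 (running total=4) -> [8 7 9 4]
Step 2: sold=4 (running total=8) -> [11 6 9 3]
Step 3: sold=3 (running total=11) -> [14 5 9 3]
Step 4: sold=3 (running total=14) -> [17 4 9 3]
Step 5: sold=3 (running total=17) -> [20 3 9 3]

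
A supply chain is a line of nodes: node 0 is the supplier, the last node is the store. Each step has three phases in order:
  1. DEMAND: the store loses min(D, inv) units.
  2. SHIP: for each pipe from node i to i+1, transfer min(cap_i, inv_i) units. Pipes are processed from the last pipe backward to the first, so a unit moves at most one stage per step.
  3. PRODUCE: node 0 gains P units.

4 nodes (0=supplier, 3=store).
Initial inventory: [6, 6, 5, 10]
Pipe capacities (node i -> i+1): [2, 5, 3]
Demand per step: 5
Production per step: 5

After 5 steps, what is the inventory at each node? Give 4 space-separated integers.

Step 1: demand=5,sold=5 ship[2->3]=3 ship[1->2]=5 ship[0->1]=2 prod=5 -> inv=[9 3 7 8]
Step 2: demand=5,sold=5 ship[2->3]=3 ship[1->2]=3 ship[0->1]=2 prod=5 -> inv=[12 2 7 6]
Step 3: demand=5,sold=5 ship[2->3]=3 ship[1->2]=2 ship[0->1]=2 prod=5 -> inv=[15 2 6 4]
Step 4: demand=5,sold=4 ship[2->3]=3 ship[1->2]=2 ship[0->1]=2 prod=5 -> inv=[18 2 5 3]
Step 5: demand=5,sold=3 ship[2->3]=3 ship[1->2]=2 ship[0->1]=2 prod=5 -> inv=[21 2 4 3]

21 2 4 3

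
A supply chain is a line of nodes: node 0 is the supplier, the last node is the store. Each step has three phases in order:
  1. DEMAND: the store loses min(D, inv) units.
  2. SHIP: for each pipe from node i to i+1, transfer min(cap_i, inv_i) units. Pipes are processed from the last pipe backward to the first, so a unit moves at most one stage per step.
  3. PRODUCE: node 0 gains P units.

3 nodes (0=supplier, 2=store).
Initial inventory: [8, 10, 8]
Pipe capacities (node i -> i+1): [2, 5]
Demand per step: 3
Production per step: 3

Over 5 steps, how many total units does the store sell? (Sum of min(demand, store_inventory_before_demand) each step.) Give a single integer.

Answer: 15

Derivation:
Step 1: sold=3 (running total=3) -> [9 7 10]
Step 2: sold=3 (running total=6) -> [10 4 12]
Step 3: sold=3 (running total=9) -> [11 2 13]
Step 4: sold=3 (running total=12) -> [12 2 12]
Step 5: sold=3 (running total=15) -> [13 2 11]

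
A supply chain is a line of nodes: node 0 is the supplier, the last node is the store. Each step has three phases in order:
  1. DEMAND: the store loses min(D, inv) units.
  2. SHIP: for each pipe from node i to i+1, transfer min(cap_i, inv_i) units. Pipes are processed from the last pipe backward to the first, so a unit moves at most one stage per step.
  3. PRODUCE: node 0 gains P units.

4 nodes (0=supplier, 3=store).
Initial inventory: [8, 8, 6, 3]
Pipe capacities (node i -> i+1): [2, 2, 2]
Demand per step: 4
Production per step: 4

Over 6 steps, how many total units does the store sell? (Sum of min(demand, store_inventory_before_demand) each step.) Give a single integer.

Answer: 13

Derivation:
Step 1: sold=3 (running total=3) -> [10 8 6 2]
Step 2: sold=2 (running total=5) -> [12 8 6 2]
Step 3: sold=2 (running total=7) -> [14 8 6 2]
Step 4: sold=2 (running total=9) -> [16 8 6 2]
Step 5: sold=2 (running total=11) -> [18 8 6 2]
Step 6: sold=2 (running total=13) -> [20 8 6 2]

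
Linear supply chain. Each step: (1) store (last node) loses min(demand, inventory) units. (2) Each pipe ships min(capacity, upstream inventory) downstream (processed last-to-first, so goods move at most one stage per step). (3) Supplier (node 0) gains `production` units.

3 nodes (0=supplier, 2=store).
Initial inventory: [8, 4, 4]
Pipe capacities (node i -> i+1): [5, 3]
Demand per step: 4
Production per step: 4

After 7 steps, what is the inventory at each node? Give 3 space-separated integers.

Step 1: demand=4,sold=4 ship[1->2]=3 ship[0->1]=5 prod=4 -> inv=[7 6 3]
Step 2: demand=4,sold=3 ship[1->2]=3 ship[0->1]=5 prod=4 -> inv=[6 8 3]
Step 3: demand=4,sold=3 ship[1->2]=3 ship[0->1]=5 prod=4 -> inv=[5 10 3]
Step 4: demand=4,sold=3 ship[1->2]=3 ship[0->1]=5 prod=4 -> inv=[4 12 3]
Step 5: demand=4,sold=3 ship[1->2]=3 ship[0->1]=4 prod=4 -> inv=[4 13 3]
Step 6: demand=4,sold=3 ship[1->2]=3 ship[0->1]=4 prod=4 -> inv=[4 14 3]
Step 7: demand=4,sold=3 ship[1->2]=3 ship[0->1]=4 prod=4 -> inv=[4 15 3]

4 15 3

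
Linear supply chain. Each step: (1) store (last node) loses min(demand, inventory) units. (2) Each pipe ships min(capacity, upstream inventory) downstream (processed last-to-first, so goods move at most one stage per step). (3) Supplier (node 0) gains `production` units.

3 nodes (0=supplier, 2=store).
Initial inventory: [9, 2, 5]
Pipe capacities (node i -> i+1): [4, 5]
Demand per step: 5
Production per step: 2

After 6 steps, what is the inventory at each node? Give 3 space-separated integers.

Step 1: demand=5,sold=5 ship[1->2]=2 ship[0->1]=4 prod=2 -> inv=[7 4 2]
Step 2: demand=5,sold=2 ship[1->2]=4 ship[0->1]=4 prod=2 -> inv=[5 4 4]
Step 3: demand=5,sold=4 ship[1->2]=4 ship[0->1]=4 prod=2 -> inv=[3 4 4]
Step 4: demand=5,sold=4 ship[1->2]=4 ship[0->1]=3 prod=2 -> inv=[2 3 4]
Step 5: demand=5,sold=4 ship[1->2]=3 ship[0->1]=2 prod=2 -> inv=[2 2 3]
Step 6: demand=5,sold=3 ship[1->2]=2 ship[0->1]=2 prod=2 -> inv=[2 2 2]

2 2 2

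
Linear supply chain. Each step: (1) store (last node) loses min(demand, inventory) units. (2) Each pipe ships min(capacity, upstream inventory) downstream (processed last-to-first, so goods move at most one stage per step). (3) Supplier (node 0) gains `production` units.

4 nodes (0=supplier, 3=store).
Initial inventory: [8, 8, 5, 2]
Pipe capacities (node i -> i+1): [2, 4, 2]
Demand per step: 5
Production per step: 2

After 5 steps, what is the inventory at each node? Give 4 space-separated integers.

Step 1: demand=5,sold=2 ship[2->3]=2 ship[1->2]=4 ship[0->1]=2 prod=2 -> inv=[8 6 7 2]
Step 2: demand=5,sold=2 ship[2->3]=2 ship[1->2]=4 ship[0->1]=2 prod=2 -> inv=[8 4 9 2]
Step 3: demand=5,sold=2 ship[2->3]=2 ship[1->2]=4 ship[0->1]=2 prod=2 -> inv=[8 2 11 2]
Step 4: demand=5,sold=2 ship[2->3]=2 ship[1->2]=2 ship[0->1]=2 prod=2 -> inv=[8 2 11 2]
Step 5: demand=5,sold=2 ship[2->3]=2 ship[1->2]=2 ship[0->1]=2 prod=2 -> inv=[8 2 11 2]

8 2 11 2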